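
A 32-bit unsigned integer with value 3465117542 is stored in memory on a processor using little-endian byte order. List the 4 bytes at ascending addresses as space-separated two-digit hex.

66 7F 89 CE

3465117542 in hexadecimal, padded to 32 bits, is 0xCE897F66.
Split into bytes (most-significant first): CE 89 7F 66.
In little-endian order the low byte comes first in memory.
So at ascending addresses the bytes are 66 7F 89 CE.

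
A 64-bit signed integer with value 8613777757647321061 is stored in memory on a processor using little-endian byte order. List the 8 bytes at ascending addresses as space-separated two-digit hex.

8613777757647321061 in hexadecimal, padded to 64 bits, is 0x778A493B9ABAB7E5.
Split into bytes (most-significant first): 77 8A 49 3B 9A BA B7 E5.
Little-endian: lowest address holds the least-significant byte.
So at ascending addresses the bytes are E5 B7 BA 9A 3B 49 8A 77.

E5 B7 BA 9A 3B 49 8A 77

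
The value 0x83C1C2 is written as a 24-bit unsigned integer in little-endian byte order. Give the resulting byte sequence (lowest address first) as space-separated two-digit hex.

C2 C1 83

Split into bytes (most-significant first): 83 C1 C2.
Little-endian: lowest address holds the least-significant byte.
So at ascending addresses the bytes are C2 C1 83.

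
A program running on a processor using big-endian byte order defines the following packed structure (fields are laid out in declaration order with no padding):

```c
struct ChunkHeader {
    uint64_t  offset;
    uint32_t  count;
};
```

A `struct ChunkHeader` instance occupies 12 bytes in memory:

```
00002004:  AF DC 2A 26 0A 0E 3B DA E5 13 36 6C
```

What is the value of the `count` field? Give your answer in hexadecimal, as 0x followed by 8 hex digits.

`count` follows `offset` (8 bytes), so it starts at byte offset 8 and occupies 4 bytes.
Bytes at offsets 8..11: E5 13 36 6C.
Big-endian: lowest address holds the most-significant byte.
The bytes are already most-significant first: 0xE513366C.

0xE513366C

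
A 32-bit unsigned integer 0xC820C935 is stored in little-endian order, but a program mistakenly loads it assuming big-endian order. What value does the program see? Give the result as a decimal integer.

Stored little-endian, the bytes at ascending addresses are 35 C9 20 C8.
Read back as big-endian, the last byte is least significant, giving 0x35C920C8.
0x35C920C8 = 902373576.

902373576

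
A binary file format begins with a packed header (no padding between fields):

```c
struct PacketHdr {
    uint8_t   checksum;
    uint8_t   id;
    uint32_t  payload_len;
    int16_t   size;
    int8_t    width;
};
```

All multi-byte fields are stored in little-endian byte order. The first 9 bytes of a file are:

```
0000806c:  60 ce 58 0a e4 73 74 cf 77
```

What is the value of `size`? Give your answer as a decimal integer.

-12428

`size` follows `checksum` (1 B), `id` (1 B), `payload_len` (4 B), so it starts at offset 1 + 1 + 4 = 6 and occupies 2 bytes.
Bytes at offsets 6..7: 74 CF.
In little-endian order the low byte comes first in memory.
Reassemble most-significant byte first: CF 74 → 0xCF74.
Top bit is set, so as a signed 16-bit value this is 0xCF74 − 2^16 = -12428.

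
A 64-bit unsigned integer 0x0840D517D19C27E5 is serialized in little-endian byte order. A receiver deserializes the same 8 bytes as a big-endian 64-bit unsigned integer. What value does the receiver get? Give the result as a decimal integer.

Stored little-endian, the bytes at ascending addresses are E5 27 9C D1 17 D5 40 08.
Read back as big-endian, the last byte is least significant, giving 0xE5279CD117D54008.
0xE5279CD117D54008 = 16512338980639162376.

16512338980639162376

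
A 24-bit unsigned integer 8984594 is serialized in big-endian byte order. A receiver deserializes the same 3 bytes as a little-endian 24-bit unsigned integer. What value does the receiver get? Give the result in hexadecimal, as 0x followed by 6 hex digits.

0x121889

8984594 in 24-bit hexadecimal is 0x891812.
Stored big-endian, the bytes at ascending addresses are 89 18 12.
Read back as little-endian, the first byte is least significant, giving 0x121889.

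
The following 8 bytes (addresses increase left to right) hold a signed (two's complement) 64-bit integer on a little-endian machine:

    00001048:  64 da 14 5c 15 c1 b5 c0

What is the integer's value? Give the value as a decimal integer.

-4560526750159414684

In little-endian order the low byte comes first in memory.
Reassemble most-significant byte first: C0 B5 C1 15 5C 14 DA 64 → 0xC0B5C1155C14DA64.
Top bit is set, so as a signed 64-bit value this is 0xC0B5C1155C14DA64 − 2^64 = -4560526750159414684.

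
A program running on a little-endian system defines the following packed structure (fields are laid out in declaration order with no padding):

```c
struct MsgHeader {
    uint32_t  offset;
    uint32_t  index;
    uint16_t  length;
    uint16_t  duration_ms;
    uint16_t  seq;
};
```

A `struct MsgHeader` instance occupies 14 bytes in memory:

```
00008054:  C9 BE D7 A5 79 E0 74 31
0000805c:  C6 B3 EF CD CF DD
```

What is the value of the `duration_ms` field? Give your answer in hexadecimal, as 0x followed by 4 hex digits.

`duration_ms` follows `offset` (4 B), `index` (4 B), `length` (2 B), so it starts at offset 4 + 4 + 2 = 10 and occupies 2 bytes.
Bytes at offsets 10..11: EF CD.
In little-endian order the low byte comes first in memory.
Reassemble most-significant byte first: CD EF → 0xCDEF.

0xCDEF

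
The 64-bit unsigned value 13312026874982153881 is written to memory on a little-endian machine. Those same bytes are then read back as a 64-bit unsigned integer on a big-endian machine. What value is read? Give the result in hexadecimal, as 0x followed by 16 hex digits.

0x99BEC3A3E9D1BDB8

13312026874982153881 in 64-bit hexadecimal is 0xB8BDD1E9A3C3BE99.
Stored little-endian, the bytes at ascending addresses are 99 BE C3 A3 E9 D1 BD B8.
Read back as big-endian, the last byte is least significant, giving 0x99BEC3A3E9D1BDB8.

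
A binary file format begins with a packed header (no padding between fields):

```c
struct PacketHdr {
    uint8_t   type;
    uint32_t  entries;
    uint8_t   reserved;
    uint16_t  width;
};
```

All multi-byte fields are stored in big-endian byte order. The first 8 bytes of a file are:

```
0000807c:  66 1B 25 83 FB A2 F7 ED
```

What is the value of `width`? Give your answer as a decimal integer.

`width` follows `type` (1 B), `entries` (4 B), `reserved` (1 B), so it starts at offset 1 + 4 + 1 = 6 and occupies 2 bytes.
Bytes at offsets 6..7: F7 ED.
In big-endian order the high byte comes first in memory.
The bytes are already most-significant first: 0xF7ED.
0xF7ED = 63469.

63469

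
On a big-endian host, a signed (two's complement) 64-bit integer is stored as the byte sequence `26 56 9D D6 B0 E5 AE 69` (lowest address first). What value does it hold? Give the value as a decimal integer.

2762568966854782569

In big-endian order the high byte comes first in memory.
The bytes are already most-significant first: 0x26569DD6B0E5AE69.
0x26569DD6B0E5AE69 = 2762568966854782569.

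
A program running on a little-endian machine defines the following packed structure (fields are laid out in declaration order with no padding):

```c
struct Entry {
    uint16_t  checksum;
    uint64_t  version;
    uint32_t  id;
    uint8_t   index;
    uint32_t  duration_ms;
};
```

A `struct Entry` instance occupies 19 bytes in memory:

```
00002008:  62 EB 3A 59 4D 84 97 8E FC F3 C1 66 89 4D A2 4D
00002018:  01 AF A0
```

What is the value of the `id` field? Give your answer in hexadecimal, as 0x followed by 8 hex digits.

0x4D8966C1

`id` follows `checksum` (2 B), `version` (8 B), so it starts at offset 2 + 8 = 10 and occupies 4 bytes.
Bytes at offsets 10..13: C1 66 89 4D.
Little-endian: lowest address holds the least-significant byte.
Reassemble most-significant byte first: 4D 89 66 C1 → 0x4D8966C1.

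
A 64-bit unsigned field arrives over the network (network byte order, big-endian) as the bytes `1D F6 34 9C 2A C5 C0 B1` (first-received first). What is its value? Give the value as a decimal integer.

Big-endian stores the most-significant byte at the lowest address.
The bytes are already most-significant first: 0x1DF6349C2AC5C0B1.
0x1DF6349C2AC5C0B1 = 2158970916707877041.

2158970916707877041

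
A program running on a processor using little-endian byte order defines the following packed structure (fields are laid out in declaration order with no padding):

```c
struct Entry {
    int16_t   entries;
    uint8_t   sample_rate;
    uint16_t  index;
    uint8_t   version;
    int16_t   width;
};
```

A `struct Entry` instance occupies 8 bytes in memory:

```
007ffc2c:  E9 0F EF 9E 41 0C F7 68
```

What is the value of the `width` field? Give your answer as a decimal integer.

`width` follows `entries` (2 B), `sample_rate` (1 B), `index` (2 B), `version` (1 B), so it starts at offset 2 + 1 + 2 + 1 = 6 and occupies 2 bytes.
Bytes at offsets 6..7: F7 68.
Little-endian stores the least-significant byte at the lowest address.
Reassemble most-significant byte first: 68 F7 → 0x68F7.
0x68F7 = 26871.

26871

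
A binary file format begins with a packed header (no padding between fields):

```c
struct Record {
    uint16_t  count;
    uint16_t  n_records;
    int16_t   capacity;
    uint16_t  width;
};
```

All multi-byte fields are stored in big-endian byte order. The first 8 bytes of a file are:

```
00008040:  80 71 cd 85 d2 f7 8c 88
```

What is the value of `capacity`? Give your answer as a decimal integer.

`capacity` follows `count` (2 B), `n_records` (2 B), so it starts at offset 2 + 2 = 4 and occupies 2 bytes.
Bytes at offsets 4..5: D2 F7.
Big-endian: lowest address holds the most-significant byte.
The bytes are already most-significant first: 0xD2F7.
Top bit is set, so as a signed 16-bit value this is 0xD2F7 − 2^16 = -11529.

-11529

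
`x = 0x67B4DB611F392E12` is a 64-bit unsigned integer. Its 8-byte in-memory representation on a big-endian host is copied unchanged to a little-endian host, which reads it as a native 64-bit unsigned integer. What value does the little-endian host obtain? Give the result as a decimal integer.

Stored big-endian, the bytes at ascending addresses are 67 B4 DB 61 1F 39 2E 12.
Read back as little-endian, the first byte is least significant, giving 0x122E391F61DBB467.
0x122E391F61DBB467 = 1310047348559950951.

1310047348559950951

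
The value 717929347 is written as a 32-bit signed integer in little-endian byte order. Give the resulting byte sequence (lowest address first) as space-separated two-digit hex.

83 BB CA 2A

717929347 in hexadecimal, padded to 32 bits, is 0x2ACABB83.
Split into bytes (most-significant first): 2A CA BB 83.
Little-endian stores the least-significant byte at the lowest address.
So at ascending addresses the bytes are 83 BB CA 2A.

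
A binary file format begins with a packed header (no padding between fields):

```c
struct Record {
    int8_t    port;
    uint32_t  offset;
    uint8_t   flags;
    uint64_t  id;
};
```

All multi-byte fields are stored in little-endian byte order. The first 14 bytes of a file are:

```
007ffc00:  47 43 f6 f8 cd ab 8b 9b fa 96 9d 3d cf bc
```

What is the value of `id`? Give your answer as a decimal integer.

13605160746361723787

`id` follows `port` (1 B), `offset` (4 B), `flags` (1 B), so it starts at offset 1 + 4 + 1 = 6 and occupies 8 bytes.
Bytes at offsets 6..13: 8B 9B FA 96 9D 3D CF BC.
Little-endian: lowest address holds the least-significant byte.
Reassemble most-significant byte first: BC CF 3D 9D 96 FA 9B 8B → 0xBCCF3D9D96FA9B8B.
0xBCCF3D9D96FA9B8B = 13605160746361723787.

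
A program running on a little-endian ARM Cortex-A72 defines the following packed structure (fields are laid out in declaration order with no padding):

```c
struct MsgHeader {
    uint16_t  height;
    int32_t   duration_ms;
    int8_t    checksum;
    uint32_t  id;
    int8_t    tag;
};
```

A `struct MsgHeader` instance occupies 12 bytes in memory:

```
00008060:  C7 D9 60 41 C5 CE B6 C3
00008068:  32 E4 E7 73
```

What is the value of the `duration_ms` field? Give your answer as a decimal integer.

-825933472

`duration_ms` follows `height` (2 bytes), so it starts at byte offset 2 and occupies 4 bytes.
Bytes at offsets 2..5: 60 41 C5 CE.
Little-endian: lowest address holds the least-significant byte.
Reassemble most-significant byte first: CE C5 41 60 → 0xCEC54160.
Top bit is set, so as a signed 32-bit value this is 0xCEC54160 − 2^32 = -825933472.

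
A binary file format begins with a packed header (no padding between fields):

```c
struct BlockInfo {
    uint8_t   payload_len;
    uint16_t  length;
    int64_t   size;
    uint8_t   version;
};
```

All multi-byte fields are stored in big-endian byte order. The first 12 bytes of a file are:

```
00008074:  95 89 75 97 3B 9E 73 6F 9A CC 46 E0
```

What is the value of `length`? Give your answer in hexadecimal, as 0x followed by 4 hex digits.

`length` follows `payload_len` (1 byte), so it starts at byte offset 1 and occupies 2 bytes.
Bytes at offsets 1..2: 89 75.
Big-endian: lowest address holds the most-significant byte.
The bytes are already most-significant first: 0x8975.

0x8975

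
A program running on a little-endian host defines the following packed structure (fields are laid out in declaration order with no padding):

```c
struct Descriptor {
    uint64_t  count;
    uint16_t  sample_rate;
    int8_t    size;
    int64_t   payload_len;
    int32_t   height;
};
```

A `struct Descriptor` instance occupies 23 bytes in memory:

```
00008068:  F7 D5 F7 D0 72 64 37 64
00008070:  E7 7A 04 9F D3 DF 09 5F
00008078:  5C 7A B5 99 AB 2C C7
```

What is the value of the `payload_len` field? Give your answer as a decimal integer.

`payload_len` follows `count` (8 B), `sample_rate` (2 B), `size` (1 B), so it starts at offset 8 + 2 + 1 = 11 and occupies 8 bytes.
Bytes at offsets 11..18: 9F D3 DF 09 5F 5C 7A B5.
Little-endian: lowest address holds the least-significant byte.
Reassemble most-significant byte first: B5 7A 5C 5F 09 DF D3 9F → 0xB57A5C5F09DFD39F.
Top bit is set, so as a signed 64-bit value this is 0xB57A5C5F09DFD39F − 2^64 = -5369878042428583009.

-5369878042428583009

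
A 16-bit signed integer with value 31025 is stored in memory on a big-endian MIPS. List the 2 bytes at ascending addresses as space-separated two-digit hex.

79 31

31025 in hexadecimal, padded to 16 bits, is 0x7931.
Split into bytes (most-significant first): 79 31.
Big-endian stores the most-significant byte at the lowest address.
So the memory order matches the most-significant-first order: 79 31.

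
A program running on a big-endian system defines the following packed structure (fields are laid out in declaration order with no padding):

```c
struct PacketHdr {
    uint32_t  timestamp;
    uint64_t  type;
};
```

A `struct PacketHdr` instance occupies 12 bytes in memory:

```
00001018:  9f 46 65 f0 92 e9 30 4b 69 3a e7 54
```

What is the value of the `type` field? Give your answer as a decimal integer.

10586045499557209940

`type` follows `timestamp` (4 bytes), so it starts at byte offset 4 and occupies 8 bytes.
Bytes at offsets 4..11: 92 E9 30 4B 69 3A E7 54.
Big-endian stores the most-significant byte at the lowest address.
The bytes are already most-significant first: 0x92E9304B693AE754.
0x92E9304B693AE754 = 10586045499557209940.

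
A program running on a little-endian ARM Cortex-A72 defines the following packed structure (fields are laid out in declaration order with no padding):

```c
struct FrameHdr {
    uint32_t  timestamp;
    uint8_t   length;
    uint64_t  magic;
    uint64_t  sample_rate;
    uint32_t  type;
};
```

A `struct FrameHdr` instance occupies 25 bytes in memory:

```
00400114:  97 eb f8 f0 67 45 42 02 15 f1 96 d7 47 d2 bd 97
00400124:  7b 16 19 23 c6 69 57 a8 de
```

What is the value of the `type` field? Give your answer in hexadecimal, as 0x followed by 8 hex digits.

`type` follows `timestamp` (4 B), `length` (1 B), `magic` (8 B), `sample_rate` (8 B), so it starts at offset 4 + 1 + 8 + 8 = 21 and occupies 4 bytes.
Bytes at offsets 21..24: 69 57 A8 DE.
In little-endian order the low byte comes first in memory.
Reassemble most-significant byte first: DE A8 57 69 → 0xDEA85769.

0xDEA85769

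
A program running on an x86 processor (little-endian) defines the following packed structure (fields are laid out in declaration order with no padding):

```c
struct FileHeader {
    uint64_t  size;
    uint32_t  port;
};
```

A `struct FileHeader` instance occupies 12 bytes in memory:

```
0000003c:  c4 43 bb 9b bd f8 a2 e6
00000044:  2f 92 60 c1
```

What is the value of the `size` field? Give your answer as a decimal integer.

16619119068195800004

`size` is the first field, at byte offset 0, occupying 8 bytes.
Bytes at offsets 0..7: C4 43 BB 9B BD F8 A2 E6.
Little-endian: lowest address holds the least-significant byte.
Reassemble most-significant byte first: E6 A2 F8 BD 9B BB 43 C4 → 0xE6A2F8BD9BBB43C4.
0xE6A2F8BD9BBB43C4 = 16619119068195800004.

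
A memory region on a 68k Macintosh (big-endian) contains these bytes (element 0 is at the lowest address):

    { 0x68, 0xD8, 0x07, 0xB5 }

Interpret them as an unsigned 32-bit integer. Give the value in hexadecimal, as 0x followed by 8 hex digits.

In big-endian order the high byte comes first in memory.
The bytes are already most-significant first: 0x68D807B5.

0x68D807B5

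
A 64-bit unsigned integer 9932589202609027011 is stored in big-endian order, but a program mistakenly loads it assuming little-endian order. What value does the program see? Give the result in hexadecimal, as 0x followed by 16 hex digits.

9932589202609027011 in 64-bit hexadecimal is 0x89D7A541316437C3.
Stored big-endian, the bytes at ascending addresses are 89 D7 A5 41 31 64 37 C3.
Read back as little-endian, the first byte is least significant, giving 0xC337643141A5D789.

0xC337643141A5D789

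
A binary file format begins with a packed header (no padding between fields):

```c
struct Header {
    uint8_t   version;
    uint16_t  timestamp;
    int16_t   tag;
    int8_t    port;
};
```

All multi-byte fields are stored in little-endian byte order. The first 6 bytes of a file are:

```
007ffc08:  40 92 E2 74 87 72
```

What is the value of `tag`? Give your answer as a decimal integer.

-30860

`tag` follows `version` (1 B), `timestamp` (2 B), so it starts at offset 1 + 2 = 3 and occupies 2 bytes.
Bytes at offsets 3..4: 74 87.
Little-endian: lowest address holds the least-significant byte.
Reassemble most-significant byte first: 87 74 → 0x8774.
Top bit is set, so as a signed 16-bit value this is 0x8774 − 2^16 = -30860.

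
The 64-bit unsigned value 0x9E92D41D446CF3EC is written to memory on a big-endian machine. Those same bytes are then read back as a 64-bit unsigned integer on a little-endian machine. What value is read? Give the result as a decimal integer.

Stored big-endian, the bytes at ascending addresses are 9E 92 D4 1D 44 6C F3 EC.
Read back as little-endian, the first byte is least significant, giving 0xECF36C441DD4929E.
0xECF36C441DD4929E = 17074109652105728670.

17074109652105728670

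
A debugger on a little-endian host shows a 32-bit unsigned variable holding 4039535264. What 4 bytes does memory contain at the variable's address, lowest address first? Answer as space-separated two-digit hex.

A0 6A C6 F0

4039535264 in hexadecimal, padded to 32 bits, is 0xF0C66AA0.
Split into bytes (most-significant first): F0 C6 6A A0.
Little-endian stores the least-significant byte at the lowest address.
So at ascending addresses the bytes are A0 6A C6 F0.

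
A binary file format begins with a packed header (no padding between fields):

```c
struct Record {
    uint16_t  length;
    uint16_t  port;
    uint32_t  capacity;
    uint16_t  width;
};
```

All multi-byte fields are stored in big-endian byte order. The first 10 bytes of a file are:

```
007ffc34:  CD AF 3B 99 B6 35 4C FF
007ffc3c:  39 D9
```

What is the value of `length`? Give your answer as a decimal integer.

52655

`length` is the first field, at byte offset 0, occupying 2 bytes.
Bytes at offsets 0..1: CD AF.
Big-endian: lowest address holds the most-significant byte.
The bytes are already most-significant first: 0xCDAF.
0xCDAF = 52655.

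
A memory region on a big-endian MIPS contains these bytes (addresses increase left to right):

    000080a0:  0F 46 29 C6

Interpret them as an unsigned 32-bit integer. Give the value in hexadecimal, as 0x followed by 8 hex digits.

0x0F4629C6

Big-endian stores the most-significant byte at the lowest address.
The bytes are already most-significant first: 0x0F4629C6.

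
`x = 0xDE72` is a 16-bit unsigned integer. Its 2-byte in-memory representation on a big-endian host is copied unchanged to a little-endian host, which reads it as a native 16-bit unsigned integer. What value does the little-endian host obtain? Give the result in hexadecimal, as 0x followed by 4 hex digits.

0x72DE

Stored big-endian, the bytes at ascending addresses are DE 72.
Read back as little-endian, the first byte is least significant, giving 0x72DE.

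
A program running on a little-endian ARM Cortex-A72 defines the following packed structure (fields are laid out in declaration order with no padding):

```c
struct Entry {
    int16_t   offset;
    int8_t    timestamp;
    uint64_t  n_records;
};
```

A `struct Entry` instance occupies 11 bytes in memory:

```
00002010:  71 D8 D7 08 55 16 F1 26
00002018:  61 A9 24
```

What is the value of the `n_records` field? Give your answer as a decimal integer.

`n_records` follows `offset` (2 B), `timestamp` (1 B), so it starts at offset 2 + 1 = 3 and occupies 8 bytes.
Bytes at offsets 3..10: 08 55 16 F1 26 61 A9 24.
Little-endian stores the least-significant byte at the lowest address.
Reassemble most-significant byte first: 24 A9 61 26 F1 16 55 08 → 0x24A96126F1165508.
0x24A96126F1165508 = 2641749476310930696.

2641749476310930696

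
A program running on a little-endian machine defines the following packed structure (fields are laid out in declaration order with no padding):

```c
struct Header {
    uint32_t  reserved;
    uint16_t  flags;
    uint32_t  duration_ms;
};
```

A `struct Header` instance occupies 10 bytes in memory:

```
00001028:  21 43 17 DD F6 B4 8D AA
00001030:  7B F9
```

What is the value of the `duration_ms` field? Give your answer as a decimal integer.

4185631373

`duration_ms` follows `reserved` (4 B), `flags` (2 B), so it starts at offset 4 + 2 = 6 and occupies 4 bytes.
Bytes at offsets 6..9: 8D AA 7B F9.
In little-endian order the low byte comes first in memory.
Reassemble most-significant byte first: F9 7B AA 8D → 0xF97BAA8D.
0xF97BAA8D = 4185631373.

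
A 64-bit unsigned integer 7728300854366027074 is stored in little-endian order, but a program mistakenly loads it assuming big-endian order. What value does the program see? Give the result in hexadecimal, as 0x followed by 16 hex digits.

0x42BDD545AE70406B

7728300854366027074 in 64-bit hexadecimal is 0x6B4070AE45D5BD42.
Stored little-endian, the bytes at ascending addresses are 42 BD D5 45 AE 70 40 6B.
Read back as big-endian, the last byte is least significant, giving 0x42BDD545AE70406B.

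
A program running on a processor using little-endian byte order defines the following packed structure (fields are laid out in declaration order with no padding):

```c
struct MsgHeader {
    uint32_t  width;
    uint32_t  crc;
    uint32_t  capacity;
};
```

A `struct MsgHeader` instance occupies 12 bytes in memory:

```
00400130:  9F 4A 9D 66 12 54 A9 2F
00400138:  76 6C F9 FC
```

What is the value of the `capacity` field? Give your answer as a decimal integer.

4244204662

`capacity` follows `width` (4 B), `crc` (4 B), so it starts at offset 4 + 4 = 8 and occupies 4 bytes.
Bytes at offsets 8..11: 76 6C F9 FC.
In little-endian order the low byte comes first in memory.
Reassemble most-significant byte first: FC F9 6C 76 → 0xFCF96C76.
0xFCF96C76 = 4244204662.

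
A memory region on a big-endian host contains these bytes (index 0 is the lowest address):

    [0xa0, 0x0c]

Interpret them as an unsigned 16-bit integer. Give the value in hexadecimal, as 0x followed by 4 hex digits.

0xA00C

Big-endian: lowest address holds the most-significant byte.
The bytes are already most-significant first: 0xA00C.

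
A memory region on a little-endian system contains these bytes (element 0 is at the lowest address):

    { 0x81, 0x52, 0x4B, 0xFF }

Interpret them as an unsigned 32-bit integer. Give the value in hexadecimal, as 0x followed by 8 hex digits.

0xFF4B5281

In little-endian order the low byte comes first in memory.
Reassemble most-significant byte first: FF 4B 52 81 → 0xFF4B5281.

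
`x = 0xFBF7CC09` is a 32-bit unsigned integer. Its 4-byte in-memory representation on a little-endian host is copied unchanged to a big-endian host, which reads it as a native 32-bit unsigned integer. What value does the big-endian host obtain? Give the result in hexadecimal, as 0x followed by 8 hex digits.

Stored little-endian, the bytes at ascending addresses are 09 CC F7 FB.
Read back as big-endian, the last byte is least significant, giving 0x09CCF7FB.

0x09CCF7FB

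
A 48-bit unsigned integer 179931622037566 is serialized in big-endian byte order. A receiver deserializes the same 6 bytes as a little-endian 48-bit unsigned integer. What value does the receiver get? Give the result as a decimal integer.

68549466432931

179931622037566 in 48-bit hexadecimal is 0xA3A5986A583E.
Stored big-endian, the bytes at ascending addresses are A3 A5 98 6A 58 3E.
Read back as little-endian, the first byte is least significant, giving 0x3E586A98A5A3.
0x3E586A98A5A3 = 68549466432931.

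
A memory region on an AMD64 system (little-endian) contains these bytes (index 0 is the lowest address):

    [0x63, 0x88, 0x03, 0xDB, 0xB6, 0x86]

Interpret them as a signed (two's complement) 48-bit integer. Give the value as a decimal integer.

In little-endian order the low byte comes first in memory.
Reassemble most-significant byte first: 86 B6 DB 03 88 63 → 0x86B6DB038863.
Top bit is set, so as a signed 48-bit value this is 0x86B6DB038863 − 2^48 = -133355060098973.

-133355060098973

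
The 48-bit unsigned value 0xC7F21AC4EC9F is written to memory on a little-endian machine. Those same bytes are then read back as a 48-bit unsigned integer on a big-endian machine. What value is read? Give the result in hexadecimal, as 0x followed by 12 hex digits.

0x9FECC41AF2C7

Stored little-endian, the bytes at ascending addresses are 9F EC C4 1A F2 C7.
Read back as big-endian, the last byte is least significant, giving 0x9FECC41AF2C7.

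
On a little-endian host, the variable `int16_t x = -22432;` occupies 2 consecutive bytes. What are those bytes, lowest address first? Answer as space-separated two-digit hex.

Two's complement of -22432 in 16 bits: 22432 = 0x57A0; invert → 0xA85F; add 1 → 0xA860.
Split into bytes (most-significant first): A8 60.
Little-endian stores the least-significant byte at the lowest address.
So at ascending addresses the bytes are 60 A8.

60 A8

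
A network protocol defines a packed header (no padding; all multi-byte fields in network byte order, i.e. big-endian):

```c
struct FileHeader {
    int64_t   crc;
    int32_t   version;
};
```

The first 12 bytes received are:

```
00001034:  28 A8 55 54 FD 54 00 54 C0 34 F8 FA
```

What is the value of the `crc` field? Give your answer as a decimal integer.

2929685381120262228

`crc` is the first field, at byte offset 0, occupying 8 bytes.
Bytes at offsets 0..7: 28 A8 55 54 FD 54 00 54.
Big-endian: lowest address holds the most-significant byte.
The bytes are already most-significant first: 0x28A85554FD540054.
0x28A85554FD540054 = 2929685381120262228.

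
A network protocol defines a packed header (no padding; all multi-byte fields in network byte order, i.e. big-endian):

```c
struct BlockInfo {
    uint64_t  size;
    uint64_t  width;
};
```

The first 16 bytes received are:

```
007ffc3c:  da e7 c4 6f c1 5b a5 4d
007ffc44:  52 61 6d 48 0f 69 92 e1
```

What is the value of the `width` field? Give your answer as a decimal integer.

`width` follows `size` (8 bytes), so it starts at byte offset 8 and occupies 8 bytes.
Bytes at offsets 8..15: 52 61 6D 48 0F 69 92 E1.
Big-endian: lowest address holds the most-significant byte.
The bytes are already most-significant first: 0x52616D480F6992E1.
0x52616D480F6992E1 = 5936145940114674401.

5936145940114674401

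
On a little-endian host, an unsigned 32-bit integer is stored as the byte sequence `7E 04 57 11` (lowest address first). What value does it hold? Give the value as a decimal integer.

Little-endian stores the least-significant byte at the lowest address.
Reassemble most-significant byte first: 11 57 04 7E → 0x1157047E.
0x1157047E = 290915454.

290915454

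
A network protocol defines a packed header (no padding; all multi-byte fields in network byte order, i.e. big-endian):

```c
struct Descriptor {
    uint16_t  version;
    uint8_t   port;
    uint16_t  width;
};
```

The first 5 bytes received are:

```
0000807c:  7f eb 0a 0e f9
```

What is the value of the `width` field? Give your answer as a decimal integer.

`width` follows `version` (2 B), `port` (1 B), so it starts at offset 2 + 1 = 3 and occupies 2 bytes.
Bytes at offsets 3..4: 0E F9.
Big-endian: lowest address holds the most-significant byte.
The bytes are already most-significant first: 0x0EF9.
0x0EF9 = 3833.

3833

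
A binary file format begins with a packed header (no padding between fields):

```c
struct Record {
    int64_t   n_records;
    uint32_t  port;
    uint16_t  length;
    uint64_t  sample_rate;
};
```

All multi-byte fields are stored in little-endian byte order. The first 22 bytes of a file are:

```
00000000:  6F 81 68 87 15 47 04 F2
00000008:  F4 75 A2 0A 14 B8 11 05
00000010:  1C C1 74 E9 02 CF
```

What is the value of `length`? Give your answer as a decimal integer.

`length` follows `n_records` (8 B), `port` (4 B), so it starts at offset 8 + 4 = 12 and occupies 2 bytes.
Bytes at offsets 12..13: 14 B8.
In little-endian order the low byte comes first in memory.
Reassemble most-significant byte first: B8 14 → 0xB814.
0xB814 = 47124.

47124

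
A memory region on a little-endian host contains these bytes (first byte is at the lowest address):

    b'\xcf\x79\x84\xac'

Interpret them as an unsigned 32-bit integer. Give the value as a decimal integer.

Little-endian: lowest address holds the least-significant byte.
Reassemble most-significant byte first: AC 84 79 CF → 0xAC8479CF.
0xAC8479CF = 2894363087.

2894363087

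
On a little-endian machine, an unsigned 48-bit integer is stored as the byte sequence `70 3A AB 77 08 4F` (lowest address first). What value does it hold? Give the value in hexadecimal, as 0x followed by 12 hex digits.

0x4F0877AB3A70

In little-endian order the low byte comes first in memory.
Reassemble most-significant byte first: 4F 08 77 AB 3A 70 → 0x4F0877AB3A70.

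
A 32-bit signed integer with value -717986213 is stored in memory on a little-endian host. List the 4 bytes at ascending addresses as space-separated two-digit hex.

Two's complement of -717986213 in 32 bits: 717986213 = 0x2ACB99A5; invert → 0xD534665A; add 1 → 0xD534665B.
Split into bytes (most-significant first): D5 34 66 5B.
Little-endian: lowest address holds the least-significant byte.
So at ascending addresses the bytes are 5B 66 34 D5.

5B 66 34 D5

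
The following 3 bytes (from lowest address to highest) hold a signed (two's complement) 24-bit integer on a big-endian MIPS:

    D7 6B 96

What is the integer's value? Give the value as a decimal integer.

Big-endian stores the most-significant byte at the lowest address.
The bytes are already most-significant first: 0xD76B96.
Top bit is set, so as a signed 24-bit value this is 0xD76B96 − 2^24 = -2659434.

-2659434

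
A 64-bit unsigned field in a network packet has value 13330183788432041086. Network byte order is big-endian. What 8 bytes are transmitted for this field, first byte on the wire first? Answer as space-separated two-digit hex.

B8 FE 53 87 7C 29 A4 7E

13330183788432041086 in hexadecimal, padded to 64 bits, is 0xB8FE53877C29A47E.
Split into bytes (most-significant first): B8 FE 53 87 7C 29 A4 7E.
In big-endian order the high byte comes first in memory.
So the memory order matches the most-significant-first order: B8 FE 53 87 7C 29 A4 7E.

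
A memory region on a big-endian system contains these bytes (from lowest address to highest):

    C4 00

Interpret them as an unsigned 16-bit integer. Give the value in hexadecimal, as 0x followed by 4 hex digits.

Big-endian stores the most-significant byte at the lowest address.
The bytes are already most-significant first: 0xC400.

0xC400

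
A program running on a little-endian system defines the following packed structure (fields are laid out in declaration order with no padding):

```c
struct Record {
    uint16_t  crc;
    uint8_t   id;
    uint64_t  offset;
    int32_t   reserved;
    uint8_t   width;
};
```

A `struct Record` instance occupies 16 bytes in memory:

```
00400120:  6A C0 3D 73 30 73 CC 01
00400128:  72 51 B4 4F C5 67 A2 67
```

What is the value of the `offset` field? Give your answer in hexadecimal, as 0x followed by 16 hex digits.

0xB4517201CC733073

`offset` follows `crc` (2 B), `id` (1 B), so it starts at offset 2 + 1 = 3 and occupies 8 bytes.
Bytes at offsets 3..10: 73 30 73 CC 01 72 51 B4.
In little-endian order the low byte comes first in memory.
Reassemble most-significant byte first: B4 51 72 01 CC 73 30 73 → 0xB4517201CC733073.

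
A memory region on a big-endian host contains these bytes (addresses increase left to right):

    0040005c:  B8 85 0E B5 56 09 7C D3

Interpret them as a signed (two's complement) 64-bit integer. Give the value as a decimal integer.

Big-endian stores the most-significant byte at the lowest address.
The bytes are already most-significant first: 0xB8850EB556097CD3.
Top bit is set, so as a signed 64-bit value this is 0xB8850EB556097CD3 − 2^64 = -5150694426832962349.

-5150694426832962349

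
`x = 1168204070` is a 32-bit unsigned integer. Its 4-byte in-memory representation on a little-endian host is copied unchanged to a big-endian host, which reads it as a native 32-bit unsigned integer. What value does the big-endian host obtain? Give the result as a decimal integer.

1168204070 in 32-bit hexadecimal is 0x45A16126.
Stored little-endian, the bytes at ascending addresses are 26 61 A1 45.
Read back as big-endian, the last byte is least significant, giving 0x2661A145.
0x2661A145 = 643932485.

643932485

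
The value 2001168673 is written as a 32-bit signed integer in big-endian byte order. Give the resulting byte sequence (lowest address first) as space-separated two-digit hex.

77 47 69 21

2001168673 in hexadecimal, padded to 32 bits, is 0x77476921.
Split into bytes (most-significant first): 77 47 69 21.
Big-endian stores the most-significant byte at the lowest address.
So the memory order matches the most-significant-first order: 77 47 69 21.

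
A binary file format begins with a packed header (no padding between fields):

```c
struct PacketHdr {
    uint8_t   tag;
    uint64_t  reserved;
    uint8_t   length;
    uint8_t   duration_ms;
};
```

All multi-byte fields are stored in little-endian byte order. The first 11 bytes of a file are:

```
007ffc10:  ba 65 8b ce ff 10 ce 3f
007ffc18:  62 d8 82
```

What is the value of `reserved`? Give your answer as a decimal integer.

7079603711656233829

`reserved` follows `tag` (1 byte), so it starts at byte offset 1 and occupies 8 bytes.
Bytes at offsets 1..8: 65 8B CE FF 10 CE 3F 62.
Little-endian stores the least-significant byte at the lowest address.
Reassemble most-significant byte first: 62 3F CE 10 FF CE 8B 65 → 0x623FCE10FFCE8B65.
0x623FCE10FFCE8B65 = 7079603711656233829.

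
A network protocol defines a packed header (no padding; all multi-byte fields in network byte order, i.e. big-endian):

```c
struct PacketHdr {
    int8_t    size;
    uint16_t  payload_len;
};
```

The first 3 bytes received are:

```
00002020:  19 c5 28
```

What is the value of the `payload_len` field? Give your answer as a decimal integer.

50472

`payload_len` follows `size` (1 byte), so it starts at byte offset 1 and occupies 2 bytes.
Bytes at offsets 1..2: C5 28.
Big-endian: lowest address holds the most-significant byte.
The bytes are already most-significant first: 0xC528.
0xC528 = 50472.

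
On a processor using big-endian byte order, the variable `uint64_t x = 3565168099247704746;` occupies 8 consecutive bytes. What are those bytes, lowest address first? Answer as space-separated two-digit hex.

31 7A 05 7F 48 36 CA AA

3565168099247704746 in hexadecimal, padded to 64 bits, is 0x317A057F4836CAAA.
Split into bytes (most-significant first): 31 7A 05 7F 48 36 CA AA.
In big-endian order the high byte comes first in memory.
So the memory order matches the most-significant-first order: 31 7A 05 7F 48 36 CA AA.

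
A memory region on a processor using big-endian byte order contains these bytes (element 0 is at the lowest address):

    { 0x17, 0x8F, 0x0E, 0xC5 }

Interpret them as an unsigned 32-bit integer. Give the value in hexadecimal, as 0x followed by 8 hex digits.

Big-endian stores the most-significant byte at the lowest address.
The bytes are already most-significant first: 0x178F0EC5.

0x178F0EC5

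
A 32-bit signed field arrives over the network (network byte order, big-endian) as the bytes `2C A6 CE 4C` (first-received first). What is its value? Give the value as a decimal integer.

749129292

Big-endian: lowest address holds the most-significant byte.
The bytes are already most-significant first: 0x2CA6CE4C.
0x2CA6CE4C = 749129292.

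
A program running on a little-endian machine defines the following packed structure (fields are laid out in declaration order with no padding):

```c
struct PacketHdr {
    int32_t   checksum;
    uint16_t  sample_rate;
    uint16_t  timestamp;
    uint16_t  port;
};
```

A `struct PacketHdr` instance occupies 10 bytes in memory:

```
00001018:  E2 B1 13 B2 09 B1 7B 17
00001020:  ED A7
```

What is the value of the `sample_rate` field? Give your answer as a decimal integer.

45321

`sample_rate` follows `checksum` (4 bytes), so it starts at byte offset 4 and occupies 2 bytes.
Bytes at offsets 4..5: 09 B1.
In little-endian order the low byte comes first in memory.
Reassemble most-significant byte first: B1 09 → 0xB109.
0xB109 = 45321.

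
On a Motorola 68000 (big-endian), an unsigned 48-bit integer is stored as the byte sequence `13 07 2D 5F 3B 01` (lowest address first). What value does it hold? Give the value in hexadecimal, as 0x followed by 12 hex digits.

In big-endian order the high byte comes first in memory.
The bytes are already most-significant first: 0x13072D5F3B01.

0x13072D5F3B01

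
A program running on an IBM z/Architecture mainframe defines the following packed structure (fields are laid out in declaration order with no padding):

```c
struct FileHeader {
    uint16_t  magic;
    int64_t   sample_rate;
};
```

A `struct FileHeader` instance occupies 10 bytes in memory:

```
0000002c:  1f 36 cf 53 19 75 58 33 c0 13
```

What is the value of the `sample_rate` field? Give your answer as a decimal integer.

`sample_rate` follows `magic` (2 bytes), so it starts at byte offset 2 and occupies 8 bytes.
Bytes at offsets 2..9: CF 53 19 75 58 33 C0 13.
Big-endian: lowest address holds the most-significant byte.
The bytes are already most-significant first: 0xCF5319755833C013.
Top bit is set, so as a signed 64-bit value this is 0xCF5319755833C013 − 2^64 = -3507431693009829869.

-3507431693009829869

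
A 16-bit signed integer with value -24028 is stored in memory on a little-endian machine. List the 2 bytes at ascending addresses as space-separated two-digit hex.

Two's complement of -24028 in 16 bits: 24028 = 0x5DDC; invert → 0xA223; add 1 → 0xA224.
Split into bytes (most-significant first): A2 24.
Little-endian: lowest address holds the least-significant byte.
So at ascending addresses the bytes are 24 A2.

24 A2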